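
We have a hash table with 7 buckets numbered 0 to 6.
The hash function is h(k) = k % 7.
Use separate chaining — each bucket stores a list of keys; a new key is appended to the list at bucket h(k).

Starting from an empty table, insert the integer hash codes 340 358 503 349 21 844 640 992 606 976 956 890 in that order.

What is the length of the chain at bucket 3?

340 -> bucket 4
358 -> bucket 1
503 -> bucket 6
349 -> bucket 6 (collision)
21 -> bucket 0
844 -> bucket 4 (collision)
640 -> bucket 3
992 -> bucket 5
606 -> bucket 4 (collision)
976 -> bucket 3 (collision)
956 -> bucket 4 (collision)
890 -> bucket 1 (collision)
Final buckets:
0: 21
1: 358 -> 890
2: -
3: 640 -> 976
4: 340 -> 844 -> 606 -> 956
5: 992
6: 503 -> 349

2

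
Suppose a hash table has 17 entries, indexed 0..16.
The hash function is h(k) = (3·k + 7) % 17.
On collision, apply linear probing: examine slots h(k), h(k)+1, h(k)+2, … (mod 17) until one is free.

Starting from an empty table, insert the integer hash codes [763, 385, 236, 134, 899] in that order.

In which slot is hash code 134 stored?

763 hashes to 1; slot 1 is free => place at 1.
385 hashes to 6; slot 6 is free => place at 6.
236 hashes to 1; 1 taken => place at 2.
134 hashes to 1; 1,2 taken => place at 3.
899 hashes to 1; 1,2,3 taken => place at 4.
Table: [-, 763, 236, 134, 899, -, 385, -, -, -, -, -, -, -, -, -, -]

3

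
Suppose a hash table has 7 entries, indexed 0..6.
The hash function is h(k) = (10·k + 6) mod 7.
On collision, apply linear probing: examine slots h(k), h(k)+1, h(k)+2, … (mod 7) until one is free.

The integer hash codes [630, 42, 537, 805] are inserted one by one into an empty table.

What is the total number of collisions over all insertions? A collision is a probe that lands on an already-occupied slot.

5

630: h=6 -> slot 6
42: h=6, probe 6,0 -> slot 0
537: h=0, probe 0,1 -> slot 1
805: h=6, probe 6,0,1,2 -> slot 2
Table: [42, 537, 805, ∅, ∅, ∅, 630]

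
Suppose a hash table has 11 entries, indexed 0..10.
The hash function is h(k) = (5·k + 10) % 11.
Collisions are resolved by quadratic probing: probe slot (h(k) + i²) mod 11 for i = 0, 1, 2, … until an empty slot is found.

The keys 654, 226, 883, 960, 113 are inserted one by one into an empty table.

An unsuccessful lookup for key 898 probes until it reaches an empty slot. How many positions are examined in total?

3

654 hashes to 2; slot 2 is free -> place at 2.
226 hashes to 7; slot 7 is free -> place at 7.
883 hashes to 3; slot 3 is free -> place at 3.
960 hashes to 3; 3 taken -> place at 4.
113 hashes to 3; 3,4,7 taken -> place at 1.
Table: [-, 113, 654, 883, 960, -, -, 226, -, -, -]
Lookup 898: h=1, probe 1,2,5 → slot 5 empty, not found.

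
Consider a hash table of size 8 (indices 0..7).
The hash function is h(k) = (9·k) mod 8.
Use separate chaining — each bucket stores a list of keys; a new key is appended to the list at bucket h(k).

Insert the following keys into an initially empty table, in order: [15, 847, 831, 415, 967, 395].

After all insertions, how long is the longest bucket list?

5

15 → bucket 7
847 → bucket 7 (collision)
831 → bucket 7 (collision)
415 → bucket 7 (collision)
967 → bucket 7 (collision)
395 → bucket 3
Final buckets:
0: —
1: —
2: —
3: 395
4: —
5: —
6: —
7: 15 -> 847 -> 831 -> 415 -> 967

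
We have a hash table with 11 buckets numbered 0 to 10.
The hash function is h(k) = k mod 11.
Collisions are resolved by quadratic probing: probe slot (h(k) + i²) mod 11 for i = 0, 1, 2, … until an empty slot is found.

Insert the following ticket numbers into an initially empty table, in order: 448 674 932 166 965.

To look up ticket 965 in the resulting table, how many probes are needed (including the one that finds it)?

448 hashes to 8; slot 8 is free → place at 8.
674 hashes to 3; slot 3 is free → place at 3.
932 hashes to 8; 8 taken → place at 9.
166 hashes to 1; slot 1 is free → place at 1.
965 hashes to 8; 8,9,1 taken → place at 6.
Table: [—, 166, —, 674, —, —, 965, —, 448, 932, —]
Lookup 965: h=8, probe 8,9,1,6 → found at 6.

4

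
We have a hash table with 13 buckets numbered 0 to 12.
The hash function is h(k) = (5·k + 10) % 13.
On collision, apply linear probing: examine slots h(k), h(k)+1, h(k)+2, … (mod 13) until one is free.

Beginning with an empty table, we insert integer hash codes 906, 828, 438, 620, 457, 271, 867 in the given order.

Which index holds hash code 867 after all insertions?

906: h=3 -> slot 3
828: h=3, probe 3,4 -> slot 4
438: h=3, probe 3,4,5 -> slot 5
620: h=3, probe 3,4,5,6 -> slot 6
457: h=7 -> slot 7
271: h=0 -> slot 0
867: h=3, probe 3,4,5,6,7,8 -> slot 8
Table: [271, ., ., 906, 828, 438, 620, 457, 867, ., ., ., .]

8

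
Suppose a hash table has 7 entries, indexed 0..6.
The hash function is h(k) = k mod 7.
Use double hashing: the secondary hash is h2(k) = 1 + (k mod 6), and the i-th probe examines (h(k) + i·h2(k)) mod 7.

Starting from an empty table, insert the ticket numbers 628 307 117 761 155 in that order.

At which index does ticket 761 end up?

4

Insert 628: h=5, slot 5 empty → index 5.
Insert 307: h=6, slot 6 empty → index 6.
Insert 117: h=5, h2=4, slot 5 occupied → index 2.
Insert 761: h=5, h2=6, slot 5 occupied → index 4.
Insert 155: h=1, slot 1 empty → index 1.
Table: [∅, 155, 117, ∅, 761, 628, 307]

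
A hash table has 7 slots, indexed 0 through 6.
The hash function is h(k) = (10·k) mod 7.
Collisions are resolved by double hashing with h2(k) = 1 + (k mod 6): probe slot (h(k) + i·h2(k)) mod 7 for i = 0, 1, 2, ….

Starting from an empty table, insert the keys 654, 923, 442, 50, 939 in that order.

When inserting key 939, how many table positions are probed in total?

2

Insert 654: h=2, slot 2 empty => index 2.
Insert 923: h=4, slot 4 empty => index 4.
Insert 442: h=3, slot 3 empty => index 3.
Insert 50: h=3, h2=3, slot 3 occupied => index 6.
Insert 939: h=3, h2=4, slot 3 occupied => index 0.
Table: [939, —, 654, 442, 923, —, 50]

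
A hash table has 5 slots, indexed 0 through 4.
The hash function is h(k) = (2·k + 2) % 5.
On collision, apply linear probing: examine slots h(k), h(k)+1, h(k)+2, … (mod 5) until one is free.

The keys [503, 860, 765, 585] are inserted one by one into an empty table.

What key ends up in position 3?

503

503: h=3 → slot 3
860: h=2 → slot 2
765: h=2, probe 2,3,4 → slot 4
585: h=2, probe 2,3,4,0 → slot 0
Table: [585, ., 860, 503, 765]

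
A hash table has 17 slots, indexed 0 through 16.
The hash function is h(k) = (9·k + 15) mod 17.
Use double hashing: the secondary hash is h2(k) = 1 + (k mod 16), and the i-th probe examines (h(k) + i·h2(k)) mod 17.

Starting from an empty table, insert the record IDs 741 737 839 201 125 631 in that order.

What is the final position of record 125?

741 hashes to 3; slot 3 is free → place at 3.
737 hashes to 1; slot 1 is free → place at 1.
839 hashes to 1, h2=8; 1 taken → place at 9.
201 hashes to 5; slot 5 is free → place at 5.
125 hashes to 1, h2=14; 1 taken → place at 15.
631 hashes to 16; slot 16 is free → place at 16.
Table: [_, 737, _, 741, _, 201, _, _, _, 839, _, _, _, _, _, 125, 631]

15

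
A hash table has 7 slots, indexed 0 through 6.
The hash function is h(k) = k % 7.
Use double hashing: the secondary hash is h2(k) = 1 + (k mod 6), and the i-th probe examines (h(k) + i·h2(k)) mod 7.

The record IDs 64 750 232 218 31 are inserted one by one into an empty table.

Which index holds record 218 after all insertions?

Insert 64: h=1, slot 1 empty -> index 1.
Insert 750: h=1, h2=1, slot 1 occupied -> index 2.
Insert 232: h=1, h2=5, slot 1 occupied -> index 6.
Insert 218: h=1, h2=3, slot 1 occupied -> index 4.
Insert 31: h=3, slot 3 empty -> index 3.
Table: [—, 64, 750, 31, 218, —, 232]

4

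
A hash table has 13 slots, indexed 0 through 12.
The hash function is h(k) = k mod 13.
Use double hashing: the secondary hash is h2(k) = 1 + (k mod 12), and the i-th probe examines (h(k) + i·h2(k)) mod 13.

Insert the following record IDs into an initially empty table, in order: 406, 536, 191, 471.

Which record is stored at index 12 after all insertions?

536

406 hashes to 3; slot 3 is free => place at 3.
536 hashes to 3, h2=9; 3 taken => place at 12.
191 hashes to 9; slot 9 is free => place at 9.
471 hashes to 3, h2=4; 3 taken => place at 7.
Table: [-, -, -, 406, -, -, -, 471, -, 191, -, -, 536]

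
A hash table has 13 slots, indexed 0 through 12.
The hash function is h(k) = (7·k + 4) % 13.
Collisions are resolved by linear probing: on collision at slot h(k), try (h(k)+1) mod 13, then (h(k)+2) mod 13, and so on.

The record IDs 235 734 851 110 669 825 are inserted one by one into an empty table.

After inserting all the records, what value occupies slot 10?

669

235: h=11 → slot 11
734: h=7 → slot 7
851: h=7, probe 7,8 → slot 8
110: h=7, probe 7,8,9 → slot 9
669: h=7, probe 7,8,9,10 → slot 10
825: h=7, probe 7,8,9,10,11,12 → slot 12
Table: [—, —, —, —, —, —, —, 734, 851, 110, 669, 235, 825]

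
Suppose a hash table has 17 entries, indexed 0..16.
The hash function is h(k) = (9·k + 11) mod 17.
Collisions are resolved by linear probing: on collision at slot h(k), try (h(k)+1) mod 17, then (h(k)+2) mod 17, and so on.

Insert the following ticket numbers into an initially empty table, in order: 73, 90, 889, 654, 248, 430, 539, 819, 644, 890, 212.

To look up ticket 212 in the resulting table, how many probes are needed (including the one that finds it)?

73: h=5 -> slot 5
90: h=5, probe 5,6 -> slot 6
889: h=5, probe 5,6,7 -> slot 7
654: h=15 -> slot 15
248: h=16 -> slot 16
430: h=5, probe 5,6,7,8 -> slot 8
539: h=0 -> slot 0
819: h=4 -> slot 4
644: h=10 -> slot 10
890: h=14 -> slot 14
212: h=15, probe 15,16,0,1 -> slot 1
Table: [539, 212, -, -, 819, 73, 90, 889, 430, -, 644, -, -, -, 890, 654, 248]
Lookup 212: h=15, probe 15,16,0,1 → found at 1.

4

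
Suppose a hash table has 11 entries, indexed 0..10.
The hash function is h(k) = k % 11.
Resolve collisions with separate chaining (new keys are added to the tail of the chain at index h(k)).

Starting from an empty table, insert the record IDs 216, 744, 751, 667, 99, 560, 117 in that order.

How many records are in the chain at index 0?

216 → bucket 7
744 → bucket 7 (collision)
751 → bucket 3
667 → bucket 7 (collision)
99 → bucket 0
560 → bucket 10
117 → bucket 7 (collision)
Final buckets:
0: 99
1: —
2: —
3: 751
4: —
5: —
6: —
7: 216 -> 744 -> 667 -> 117
8: —
9: —
10: 560

1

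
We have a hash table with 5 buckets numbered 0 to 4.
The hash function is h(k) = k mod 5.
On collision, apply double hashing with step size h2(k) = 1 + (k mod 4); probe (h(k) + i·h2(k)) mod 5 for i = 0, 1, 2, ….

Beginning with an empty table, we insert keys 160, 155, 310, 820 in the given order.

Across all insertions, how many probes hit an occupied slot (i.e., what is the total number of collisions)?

160 hashes to 0; slot 0 is free -> place at 0.
155 hashes to 0, h2=4; 0 taken -> place at 4.
310 hashes to 0, h2=3; 0 taken -> place at 3.
820 hashes to 0, h2=1; 0 taken -> place at 1.
Table: [160, 820, _, 310, 155]

3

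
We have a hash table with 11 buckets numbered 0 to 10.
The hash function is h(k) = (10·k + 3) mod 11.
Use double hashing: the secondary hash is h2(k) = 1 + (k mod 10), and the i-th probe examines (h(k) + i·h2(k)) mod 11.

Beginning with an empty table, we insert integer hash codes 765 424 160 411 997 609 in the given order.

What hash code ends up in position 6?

609

765 hashes to 8; slot 8 is free → place at 8.
424 hashes to 8, h2=5; 8 taken → place at 2.
160 hashes to 8, h2=1; 8 taken → place at 9.
411 hashes to 10; slot 10 is free → place at 10.
997 hashes to 7; slot 7 is free → place at 7.
609 hashes to 10, h2=10; 10,9,8,7 taken → place at 6.
Table: [—, —, 424, —, —, —, 609, 997, 765, 160, 411]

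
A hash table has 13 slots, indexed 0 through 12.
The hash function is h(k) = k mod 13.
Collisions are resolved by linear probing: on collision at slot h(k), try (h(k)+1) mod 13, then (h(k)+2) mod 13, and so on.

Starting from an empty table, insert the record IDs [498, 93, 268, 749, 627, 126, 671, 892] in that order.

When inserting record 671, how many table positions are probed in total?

498: h=4 -> slot 4
93: h=2 -> slot 2
268: h=8 -> slot 8
749: h=8, probe 8,9 -> slot 9
627: h=3 -> slot 3
126: h=9, probe 9,10 -> slot 10
671: h=8, probe 8,9,10,11 -> slot 11
892: h=8, probe 8,9,10,11,12 -> slot 12
Table: [∅, ∅, 93, 627, 498, ∅, ∅, ∅, 268, 749, 126, 671, 892]

4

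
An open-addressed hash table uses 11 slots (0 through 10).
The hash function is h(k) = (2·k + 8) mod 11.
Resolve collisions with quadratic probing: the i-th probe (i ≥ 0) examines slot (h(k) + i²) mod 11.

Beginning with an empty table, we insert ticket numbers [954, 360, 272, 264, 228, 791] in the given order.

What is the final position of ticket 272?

Insert 954: h=2, slot 2 empty → index 2.
Insert 360: h=2, slot 2 occupied → index 3.
Insert 272: h=2, slots 2,3 occupied → index 6.
Insert 264: h=8, slot 8 empty → index 8.
Insert 228: h=2, slots 2,3,6 occupied → index 0.
Insert 791: h=6, slot 6 occupied → index 7.
Table: [228, -, 954, 360, -, -, 272, 791, 264, -, -]

6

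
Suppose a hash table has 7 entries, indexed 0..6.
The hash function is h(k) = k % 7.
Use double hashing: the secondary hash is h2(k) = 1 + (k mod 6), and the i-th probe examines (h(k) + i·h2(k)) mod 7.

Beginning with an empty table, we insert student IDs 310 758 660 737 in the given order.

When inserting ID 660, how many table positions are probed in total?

2

Insert 310: h=2, slot 2 empty → index 2.
Insert 758: h=2, h2=3, slot 2 occupied → index 5.
Insert 660: h=2, h2=1, slot 2 occupied → index 3.
Insert 737: h=2, h2=6, slot 2 occupied → index 1.
Table: [_, 737, 310, 660, _, 758, _]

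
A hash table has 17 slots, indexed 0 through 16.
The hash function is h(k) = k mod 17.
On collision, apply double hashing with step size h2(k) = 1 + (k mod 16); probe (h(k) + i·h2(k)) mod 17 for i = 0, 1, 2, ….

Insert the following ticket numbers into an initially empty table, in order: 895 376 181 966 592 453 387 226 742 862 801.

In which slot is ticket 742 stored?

Insert 895: h=11, slot 11 empty -> index 11.
Insert 376: h=2, slot 2 empty -> index 2.
Insert 181: h=11, h2=6, slot 11 occupied -> index 0.
Insert 966: h=14, slot 14 empty -> index 14.
Insert 592: h=14, h2=1, slot 14 occupied -> index 15.
Insert 453: h=11, h2=6, slots 11,0 occupied -> index 6.
Insert 387: h=13, slot 13 empty -> index 13.
Insert 226: h=5, slot 5 empty -> index 5.
Insert 742: h=11, h2=7, slot 11 occupied -> index 1.
Insert 862: h=12, slot 12 empty -> index 12.
Insert 801: h=2, h2=2, slot 2 occupied -> index 4.
Table: [181, 742, 376, ∅, 801, 226, 453, ∅, ∅, ∅, ∅, 895, 862, 387, 966, 592, ∅]

1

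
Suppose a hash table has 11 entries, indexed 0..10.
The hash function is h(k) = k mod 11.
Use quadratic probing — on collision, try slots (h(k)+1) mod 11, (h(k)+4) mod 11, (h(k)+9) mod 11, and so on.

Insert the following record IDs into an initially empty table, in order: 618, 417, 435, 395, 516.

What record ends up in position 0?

618: h=2 => slot 2
417: h=10 => slot 10
435: h=6 => slot 6
395: h=10, probe 10,0 => slot 0
516: h=10, probe 10,0,3 => slot 3
Table: [395, ., 618, 516, ., ., 435, ., ., ., 417]

395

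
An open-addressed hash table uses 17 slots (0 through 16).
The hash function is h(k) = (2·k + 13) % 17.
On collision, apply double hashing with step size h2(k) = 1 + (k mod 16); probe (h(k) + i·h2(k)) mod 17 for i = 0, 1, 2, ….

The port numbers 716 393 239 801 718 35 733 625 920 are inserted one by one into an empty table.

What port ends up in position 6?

Insert 716: h=0, slot 0 empty => index 0.
Insert 393: h=0, h2=10, slot 0 occupied => index 10.
Insert 239: h=15, slot 15 empty => index 15.
Insert 801: h=0, h2=2, slot 0 occupied => index 2.
Insert 718: h=4, slot 4 empty => index 4.
Insert 35: h=15, h2=4, slots 15,2 occupied => index 6.
Insert 733: h=0, h2=14, slot 0 occupied => index 14.
Insert 625: h=5, slot 5 empty => index 5.
Insert 920: h=0, h2=9, slot 0 occupied => index 9.
Table: [716, —, 801, —, 718, 625, 35, —, —, 920, 393, —, —, —, 733, 239, —]

35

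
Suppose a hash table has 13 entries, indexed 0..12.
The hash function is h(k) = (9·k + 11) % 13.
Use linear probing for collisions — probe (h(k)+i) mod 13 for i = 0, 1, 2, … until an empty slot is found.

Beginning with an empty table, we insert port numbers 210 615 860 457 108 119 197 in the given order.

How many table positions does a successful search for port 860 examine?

2

Insert 210: h=3, slot 3 empty → index 3.
Insert 615: h=8, slot 8 empty → index 8.
Insert 860: h=3, slot 3 occupied → index 4.
Insert 457: h=3, slots 3,4 occupied → index 5.
Insert 108: h=8, slot 8 occupied → index 9.
Insert 119: h=3, slots 3,4,5 occupied → index 6.
Insert 197: h=3, slots 3,4,5,6 occupied → index 7.
Table: [., ., ., 210, 860, 457, 119, 197, 615, 108, ., ., .]
Lookup 860: h=3, probe 3,4 → found at 4.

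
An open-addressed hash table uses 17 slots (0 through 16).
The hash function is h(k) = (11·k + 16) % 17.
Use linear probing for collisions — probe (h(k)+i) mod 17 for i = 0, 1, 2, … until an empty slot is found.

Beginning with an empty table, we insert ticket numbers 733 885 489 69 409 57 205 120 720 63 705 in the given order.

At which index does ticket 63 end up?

733 hashes to 4; slot 4 is free -> place at 4.
885 hashes to 10; slot 10 is free -> place at 10.
489 hashes to 6; slot 6 is free -> place at 6.
69 hashes to 10; 10 taken -> place at 11.
409 hashes to 10; 10,11 taken -> place at 12.
57 hashes to 14; slot 14 is free -> place at 14.
205 hashes to 10; 10,11,12 taken -> place at 13.
120 hashes to 10; 10,11,12,13,14 taken -> place at 15.
720 hashes to 14; 14,15 taken -> place at 16.
63 hashes to 12; 12,13,14,15,16 taken -> place at 0.
705 hashes to 2; slot 2 is free -> place at 2.
Table: [63, -, 705, -, 733, -, 489, -, -, -, 885, 69, 409, 205, 57, 120, 720]

0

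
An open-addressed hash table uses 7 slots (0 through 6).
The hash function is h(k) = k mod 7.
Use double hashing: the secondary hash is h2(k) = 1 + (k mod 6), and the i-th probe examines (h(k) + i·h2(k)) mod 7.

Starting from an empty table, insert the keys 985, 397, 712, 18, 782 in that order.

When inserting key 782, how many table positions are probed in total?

985 hashes to 5; slot 5 is free => place at 5.
397 hashes to 5, h2=2; 5 taken => place at 0.
712 hashes to 5, h2=5; 5 taken => place at 3.
18 hashes to 4; slot 4 is free => place at 4.
782 hashes to 5, h2=3; 5 taken => place at 1.
Table: [397, 782, —, 712, 18, 985, —]

2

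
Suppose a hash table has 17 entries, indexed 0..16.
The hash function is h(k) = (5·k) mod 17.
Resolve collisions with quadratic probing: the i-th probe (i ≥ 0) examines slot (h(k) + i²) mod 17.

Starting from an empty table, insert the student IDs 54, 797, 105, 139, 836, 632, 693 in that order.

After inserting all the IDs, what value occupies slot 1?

54: h=15 → slot 15
797: h=7 → slot 7
105: h=15, probe 15,16 → slot 16
139: h=15, probe 15,16,2 → slot 2
836: h=15, probe 15,16,2,7,14 → slot 14
632: h=15, probe 15,16,2,7,14,6 → slot 6
693: h=14, probe 14,15,1 → slot 1
Table: [., 693, 139, ., ., ., 632, 797, ., ., ., ., ., ., 836, 54, 105]

693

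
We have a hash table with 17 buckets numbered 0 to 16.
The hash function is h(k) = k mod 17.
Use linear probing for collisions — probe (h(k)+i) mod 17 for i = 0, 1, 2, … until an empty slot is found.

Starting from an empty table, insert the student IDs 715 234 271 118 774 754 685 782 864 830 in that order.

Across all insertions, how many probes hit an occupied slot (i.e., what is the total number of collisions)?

715: h=1 -> slot 1
234: h=13 -> slot 13
271: h=16 -> slot 16
118: h=16, probe 16,0 -> slot 0
774: h=9 -> slot 9
754: h=6 -> slot 6
685: h=5 -> slot 5
782: h=0, probe 0,1,2 -> slot 2
864: h=14 -> slot 14
830: h=14, probe 14,15 -> slot 15
Table: [118, 715, 782, _, _, 685, 754, _, _, 774, _, _, _, 234, 864, 830, 271]

4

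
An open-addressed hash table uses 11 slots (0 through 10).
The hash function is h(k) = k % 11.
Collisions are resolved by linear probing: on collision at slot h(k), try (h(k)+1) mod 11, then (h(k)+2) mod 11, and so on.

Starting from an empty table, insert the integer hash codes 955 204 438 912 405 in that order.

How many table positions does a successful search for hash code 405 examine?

Insert 955: h=9, slot 9 empty → index 9.
Insert 204: h=6, slot 6 empty → index 6.
Insert 438: h=9, slot 9 occupied → index 10.
Insert 912: h=10, slot 10 occupied → index 0.
Insert 405: h=9, slots 9,10,0 occupied → index 1.
Table: [912, 405, -, -, -, -, 204, -, -, 955, 438]
Lookup 405: h=9, probe 9,10,0,1 → found at 1.

4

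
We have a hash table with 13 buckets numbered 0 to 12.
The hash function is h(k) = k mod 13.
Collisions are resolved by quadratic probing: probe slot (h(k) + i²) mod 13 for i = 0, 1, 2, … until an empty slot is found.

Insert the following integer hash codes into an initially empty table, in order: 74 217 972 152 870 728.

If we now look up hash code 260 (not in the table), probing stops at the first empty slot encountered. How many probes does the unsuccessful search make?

3

74: h=9 => slot 9
217: h=9, probe 9,10 => slot 10
972: h=10, probe 10,11 => slot 11
152: h=9, probe 9,10,0 => slot 0
870: h=12 => slot 12
728: h=0, probe 0,1 => slot 1
Table: [152, 728, -, -, -, -, -, -, -, 74, 217, 972, 870]
Lookup 260: h=0, probe 0,1,4 → slot 4 empty, not found.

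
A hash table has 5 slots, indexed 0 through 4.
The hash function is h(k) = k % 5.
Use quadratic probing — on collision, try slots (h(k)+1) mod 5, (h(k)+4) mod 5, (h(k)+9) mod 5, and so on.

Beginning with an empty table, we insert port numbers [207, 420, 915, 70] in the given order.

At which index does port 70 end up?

4

207: h=2 -> slot 2
420: h=0 -> slot 0
915: h=0, probe 0,1 -> slot 1
70: h=0, probe 0,1,4 -> slot 4
Table: [420, 915, 207, ∅, 70]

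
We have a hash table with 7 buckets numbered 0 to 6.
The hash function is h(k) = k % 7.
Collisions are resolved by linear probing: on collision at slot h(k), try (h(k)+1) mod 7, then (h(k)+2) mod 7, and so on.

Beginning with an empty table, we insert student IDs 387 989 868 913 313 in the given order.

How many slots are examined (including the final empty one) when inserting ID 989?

2

387 hashes to 2; slot 2 is free → place at 2.
989 hashes to 2; 2 taken → place at 3.
868 hashes to 0; slot 0 is free → place at 0.
913 hashes to 3; 3 taken → place at 4.
313 hashes to 5; slot 5 is free → place at 5.
Table: [868, _, 387, 989, 913, 313, _]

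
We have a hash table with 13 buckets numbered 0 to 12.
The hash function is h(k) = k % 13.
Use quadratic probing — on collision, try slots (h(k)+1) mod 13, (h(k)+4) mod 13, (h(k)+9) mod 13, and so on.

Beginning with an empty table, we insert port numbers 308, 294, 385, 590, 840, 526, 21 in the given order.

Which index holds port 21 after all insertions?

11

Insert 308: h=9, slot 9 empty => index 9.
Insert 294: h=8, slot 8 empty => index 8.
Insert 385: h=8, slots 8,9 occupied => index 12.
Insert 590: h=5, slot 5 empty => index 5.
Insert 840: h=8, slots 8,9,12 occupied => index 4.
Insert 526: h=6, slot 6 empty => index 6.
Insert 21: h=8, slots 8,9,12,4 occupied => index 11.
Table: [., ., ., ., 840, 590, 526, ., 294, 308, ., 21, 385]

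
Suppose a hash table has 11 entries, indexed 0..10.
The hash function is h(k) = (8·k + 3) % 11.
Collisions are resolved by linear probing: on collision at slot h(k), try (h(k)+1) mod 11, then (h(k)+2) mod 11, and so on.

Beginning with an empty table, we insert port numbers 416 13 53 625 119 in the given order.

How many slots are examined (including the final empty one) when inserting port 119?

416 hashes to 9; slot 9 is free → place at 9.
13 hashes to 8; slot 8 is free → place at 8.
53 hashes to 9; 9 taken → place at 10.
625 hashes to 9; 9,10 taken → place at 0.
119 hashes to 9; 9,10,0 taken → place at 1.
Table: [625, 119, _, _, _, _, _, _, 13, 416, 53]

4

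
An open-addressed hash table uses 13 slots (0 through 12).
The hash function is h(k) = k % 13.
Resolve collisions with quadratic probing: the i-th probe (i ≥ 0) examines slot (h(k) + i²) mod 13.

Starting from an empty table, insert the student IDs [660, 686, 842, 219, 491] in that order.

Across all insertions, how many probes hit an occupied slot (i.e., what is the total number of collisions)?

660 hashes to 10; slot 10 is free -> place at 10.
686 hashes to 10; 10 taken -> place at 11.
842 hashes to 10; 10,11 taken -> place at 1.
219 hashes to 11; 11 taken -> place at 12.
491 hashes to 10; 10,11,1 taken -> place at 6.
Table: [., 842, ., ., ., ., 491, ., ., ., 660, 686, 219]

7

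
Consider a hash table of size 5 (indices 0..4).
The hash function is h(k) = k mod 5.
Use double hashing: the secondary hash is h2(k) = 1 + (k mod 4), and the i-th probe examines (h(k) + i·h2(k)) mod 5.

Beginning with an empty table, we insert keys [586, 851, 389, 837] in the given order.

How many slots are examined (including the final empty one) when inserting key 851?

2

Insert 586: h=1, slot 1 empty → index 1.
Insert 851: h=1, h2=4, slot 1 occupied → index 0.
Insert 389: h=4, slot 4 empty → index 4.
Insert 837: h=2, slot 2 empty → index 2.
Table: [851, 586, 837, ∅, 389]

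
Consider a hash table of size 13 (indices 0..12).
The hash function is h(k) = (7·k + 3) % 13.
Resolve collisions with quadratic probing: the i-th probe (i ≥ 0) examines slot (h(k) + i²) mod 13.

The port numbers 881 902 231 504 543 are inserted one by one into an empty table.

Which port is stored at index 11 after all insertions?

543

881: h=8 => slot 8
902: h=12 => slot 12
231: h=8, probe 8,9 => slot 9
504: h=8, probe 8,9,12,4 => slot 4
543: h=8, probe 8,9,12,4,11 => slot 11
Table: [., ., ., ., 504, ., ., ., 881, 231, ., 543, 902]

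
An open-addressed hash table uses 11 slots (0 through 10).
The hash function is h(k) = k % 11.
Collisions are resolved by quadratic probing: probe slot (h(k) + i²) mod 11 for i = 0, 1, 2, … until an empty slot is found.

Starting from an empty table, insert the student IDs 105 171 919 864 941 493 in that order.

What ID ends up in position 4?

105 hashes to 6; slot 6 is free -> place at 6.
171 hashes to 6; 6 taken -> place at 7.
919 hashes to 6; 6,7 taken -> place at 10.
864 hashes to 6; 6,7,10 taken -> place at 4.
941 hashes to 6; 6,7,10,4 taken -> place at 0.
493 hashes to 9; slot 9 is free -> place at 9.
Table: [941, ., ., ., 864, ., 105, 171, ., 493, 919]

864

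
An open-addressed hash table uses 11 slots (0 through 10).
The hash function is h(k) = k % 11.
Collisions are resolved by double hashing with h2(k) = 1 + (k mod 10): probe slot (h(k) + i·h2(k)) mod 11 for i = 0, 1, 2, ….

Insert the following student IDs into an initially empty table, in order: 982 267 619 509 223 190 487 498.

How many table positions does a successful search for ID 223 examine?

982 hashes to 3; slot 3 is free → place at 3.
267 hashes to 3, h2=8; 3 taken → place at 0.
619 hashes to 3, h2=10; 3 taken → place at 2.
509 hashes to 3, h2=10; 3,2 taken → place at 1.
223 hashes to 3, h2=4; 3 taken → place at 7.
190 hashes to 3, h2=1; 3 taken → place at 4.
487 hashes to 3, h2=8; 3,0 taken → place at 8.
498 hashes to 3, h2=9; 3,1 taken → place at 10.
Table: [267, 509, 619, 982, 190, -, -, 223, 487, -, 498]
Lookup 223: h=3, h2=4, probe 3,7 → found at 7.

2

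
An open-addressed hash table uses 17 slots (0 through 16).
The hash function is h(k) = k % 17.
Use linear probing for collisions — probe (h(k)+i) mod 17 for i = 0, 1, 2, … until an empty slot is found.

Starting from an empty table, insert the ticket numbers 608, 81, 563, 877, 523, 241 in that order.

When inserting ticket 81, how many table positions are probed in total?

Insert 608: h=13, slot 13 empty → index 13.
Insert 81: h=13, slot 13 occupied → index 14.
Insert 563: h=2, slot 2 empty → index 2.
Insert 877: h=10, slot 10 empty → index 10.
Insert 523: h=13, slots 13,14 occupied → index 15.
Insert 241: h=3, slot 3 empty → index 3.
Table: [-, -, 563, 241, -, -, -, -, -, -, 877, -, -, 608, 81, 523, -]

2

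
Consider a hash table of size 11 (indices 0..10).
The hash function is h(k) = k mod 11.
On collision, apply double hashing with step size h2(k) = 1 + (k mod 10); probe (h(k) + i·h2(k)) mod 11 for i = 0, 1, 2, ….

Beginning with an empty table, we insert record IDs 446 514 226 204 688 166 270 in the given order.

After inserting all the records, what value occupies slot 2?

226

446 hashes to 6; slot 6 is free -> place at 6.
514 hashes to 8; slot 8 is free -> place at 8.
226 hashes to 6, h2=7; 6 taken -> place at 2.
204 hashes to 6, h2=5; 6 taken -> place at 0.
688 hashes to 6, h2=9; 6 taken -> place at 4.
166 hashes to 1; slot 1 is free -> place at 1.
270 hashes to 6, h2=1; 6 taken -> place at 7.
Table: [204, 166, 226, —, 688, —, 446, 270, 514, —, —]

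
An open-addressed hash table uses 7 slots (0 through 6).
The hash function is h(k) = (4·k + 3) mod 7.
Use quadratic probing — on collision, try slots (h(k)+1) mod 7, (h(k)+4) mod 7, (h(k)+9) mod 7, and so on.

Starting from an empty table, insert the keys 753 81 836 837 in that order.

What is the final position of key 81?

6

Insert 753: h=5, slot 5 empty → index 5.
Insert 81: h=5, slot 5 occupied → index 6.
Insert 836: h=1, slot 1 empty → index 1.
Insert 837: h=5, slots 5,6 occupied → index 2.
Table: [—, 836, 837, —, —, 753, 81]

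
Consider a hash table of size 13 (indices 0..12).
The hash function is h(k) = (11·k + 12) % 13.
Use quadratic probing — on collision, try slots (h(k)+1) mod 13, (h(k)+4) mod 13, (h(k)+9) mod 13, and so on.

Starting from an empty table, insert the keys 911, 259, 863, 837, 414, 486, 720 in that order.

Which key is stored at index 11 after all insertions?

720

911: h=10 => slot 10
259: h=1 => slot 1
863: h=2 => slot 2
837: h=2, probe 2,3 => slot 3
414: h=3, probe 3,4 => slot 4
486: h=2, probe 2,3,6 => slot 6
720: h=2, probe 2,3,6,11 => slot 11
Table: [_, 259, 863, 837, 414, _, 486, _, _, _, 911, 720, _]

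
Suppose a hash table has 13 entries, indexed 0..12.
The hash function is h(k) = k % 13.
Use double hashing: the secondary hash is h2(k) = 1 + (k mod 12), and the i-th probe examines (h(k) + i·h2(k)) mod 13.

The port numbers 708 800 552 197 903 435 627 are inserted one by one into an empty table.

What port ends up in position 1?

435

708: h=6 → slot 6
800: h=7 → slot 7
552: h=6, h2=1, probe 6,7,8 → slot 8
197: h=2 → slot 2
903: h=6, h2=4, probe 6,10 → slot 10
435: h=6, h2=4, probe 6,10,1 → slot 1
627: h=3 → slot 3
Table: [., 435, 197, 627, ., ., 708, 800, 552, ., 903, ., .]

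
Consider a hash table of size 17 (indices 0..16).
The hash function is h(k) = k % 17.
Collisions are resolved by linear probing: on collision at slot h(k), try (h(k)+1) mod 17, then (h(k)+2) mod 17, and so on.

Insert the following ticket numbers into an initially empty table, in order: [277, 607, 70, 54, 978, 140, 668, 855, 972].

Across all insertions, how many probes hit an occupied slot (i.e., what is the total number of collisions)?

8

277 hashes to 5; slot 5 is free -> place at 5.
607 hashes to 12; slot 12 is free -> place at 12.
70 hashes to 2; slot 2 is free -> place at 2.
54 hashes to 3; slot 3 is free -> place at 3.
978 hashes to 9; slot 9 is free -> place at 9.
140 hashes to 4; slot 4 is free -> place at 4.
668 hashes to 5; 5 taken -> place at 6.
855 hashes to 5; 5,6 taken -> place at 7.
972 hashes to 3; 3,4,5,6,7 taken -> place at 8.
Table: [_, _, 70, 54, 140, 277, 668, 855, 972, 978, _, _, 607, _, _, _, _]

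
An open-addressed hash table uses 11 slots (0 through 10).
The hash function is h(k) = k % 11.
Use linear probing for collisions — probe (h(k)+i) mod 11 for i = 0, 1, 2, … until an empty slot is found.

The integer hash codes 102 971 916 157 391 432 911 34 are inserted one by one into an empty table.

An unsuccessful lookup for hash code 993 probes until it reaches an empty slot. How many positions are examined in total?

Insert 102: h=3, slot 3 empty → index 3.
Insert 971: h=3, slot 3 occupied → index 4.
Insert 916: h=3, slots 3,4 occupied → index 5.
Insert 157: h=3, slots 3,4,5 occupied → index 6.
Insert 391: h=6, slot 6 occupied → index 7.
Insert 432: h=3, slots 3,4,5,6,7 occupied → index 8.
Insert 911: h=9, slot 9 empty → index 9.
Insert 34: h=1, slot 1 empty → index 1.
Table: [—, 34, —, 102, 971, 916, 157, 391, 432, 911, —]
Lookup 993: h=3, probe 3,4,5,6,7,8,9,10 → slot 10 empty, not found.

8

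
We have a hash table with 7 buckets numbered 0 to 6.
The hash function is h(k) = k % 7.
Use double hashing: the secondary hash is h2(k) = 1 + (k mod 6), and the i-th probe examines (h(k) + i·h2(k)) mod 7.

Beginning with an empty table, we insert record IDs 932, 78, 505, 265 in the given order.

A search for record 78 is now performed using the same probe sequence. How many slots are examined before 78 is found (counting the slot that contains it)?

2

932 hashes to 1; slot 1 is free -> place at 1.
78 hashes to 1, h2=1; 1 taken -> place at 2.
505 hashes to 1, h2=2; 1 taken -> place at 3.
265 hashes to 6; slot 6 is free -> place at 6.
Table: [—, 932, 78, 505, —, —, 265]
Lookup 78: h=1, h2=1, probe 1,2 → found at 2.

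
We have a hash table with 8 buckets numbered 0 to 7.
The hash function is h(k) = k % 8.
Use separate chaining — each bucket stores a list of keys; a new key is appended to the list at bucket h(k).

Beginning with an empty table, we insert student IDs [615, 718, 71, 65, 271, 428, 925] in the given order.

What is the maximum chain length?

3

Insert 615: h=7, bucket 7 empty → new chain.
Insert 718: h=6, bucket 6 empty → new chain.
Insert 71: h=7, bucket 7 nonempty → append to chain.
Insert 65: h=1, bucket 1 empty → new chain.
Insert 271: h=7, bucket 7 nonempty → append to chain.
Insert 428: h=4, bucket 4 empty → new chain.
Insert 925: h=5, bucket 5 empty → new chain.
Final buckets:
0: _
1: 65
2: _
3: _
4: 428
5: 925
6: 718
7: 615 -> 71 -> 271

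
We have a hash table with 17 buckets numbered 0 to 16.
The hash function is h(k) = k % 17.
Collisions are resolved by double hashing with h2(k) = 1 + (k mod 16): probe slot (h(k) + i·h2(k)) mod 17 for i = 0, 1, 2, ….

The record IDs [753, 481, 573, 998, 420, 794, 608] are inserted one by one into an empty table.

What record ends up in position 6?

794

753: h=5 -> slot 5
481: h=5, h2=2, probe 5,7 -> slot 7
573: h=12 -> slot 12
998: h=12, h2=7, probe 12,2 -> slot 2
420: h=12, h2=5, probe 12,0 -> slot 0
794: h=12, h2=11, probe 12,6 -> slot 6
608: h=13 -> slot 13
Table: [420, ∅, 998, ∅, ∅, 753, 794, 481, ∅, ∅, ∅, ∅, 573, 608, ∅, ∅, ∅]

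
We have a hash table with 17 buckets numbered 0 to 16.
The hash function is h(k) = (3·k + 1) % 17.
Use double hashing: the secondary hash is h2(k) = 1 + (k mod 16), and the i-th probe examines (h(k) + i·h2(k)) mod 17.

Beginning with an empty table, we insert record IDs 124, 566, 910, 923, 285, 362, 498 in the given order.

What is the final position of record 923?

Insert 124: h=16, slot 16 empty => index 16.
Insert 566: h=16, h2=7, slot 16 occupied => index 6.
Insert 910: h=11, slot 11 empty => index 11.
Insert 923: h=16, h2=12, slots 16,11,6 occupied => index 1.
Insert 285: h=6, h2=14, slot 6 occupied => index 3.
Insert 362: h=16, h2=11, slot 16 occupied => index 10.
Insert 498: h=16, h2=3, slot 16 occupied => index 2.
Table: [_, 923, 498, 285, _, _, 566, _, _, _, 362, 910, _, _, _, _, 124]

1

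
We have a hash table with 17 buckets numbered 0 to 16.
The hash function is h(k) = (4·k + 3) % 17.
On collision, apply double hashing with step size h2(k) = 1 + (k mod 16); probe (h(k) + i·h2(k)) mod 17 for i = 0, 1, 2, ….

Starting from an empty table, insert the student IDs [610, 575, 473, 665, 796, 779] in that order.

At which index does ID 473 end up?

610 hashes to 12; slot 12 is free → place at 12.
575 hashes to 8; slot 8 is free → place at 8.
473 hashes to 8, h2=10; 8 taken → place at 1.
665 hashes to 11; slot 11 is free → place at 11.
796 hashes to 8, h2=13; 8 taken → place at 4.
779 hashes to 8, h2=12; 8 taken → place at 3.
Table: [∅, 473, ∅, 779, 796, ∅, ∅, ∅, 575, ∅, ∅, 665, 610, ∅, ∅, ∅, ∅]

1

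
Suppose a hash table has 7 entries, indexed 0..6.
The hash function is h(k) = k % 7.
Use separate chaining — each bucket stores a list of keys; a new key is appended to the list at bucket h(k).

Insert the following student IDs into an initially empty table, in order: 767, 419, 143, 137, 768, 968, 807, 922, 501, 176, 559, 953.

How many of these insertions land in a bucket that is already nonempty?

Insert 767: h=4, bucket 4 empty -> new chain.
Insert 419: h=6, bucket 6 empty -> new chain.
Insert 143: h=3, bucket 3 empty -> new chain.
Insert 137: h=4, bucket 4 nonempty -> append to chain.
Insert 768: h=5, bucket 5 empty -> new chain.
Insert 968: h=2, bucket 2 empty -> new chain.
Insert 807: h=2, bucket 2 nonempty -> append to chain.
Insert 922: h=5, bucket 5 nonempty -> append to chain.
Insert 501: h=4, bucket 4 nonempty -> append to chain.
Insert 176: h=1, bucket 1 empty -> new chain.
Insert 559: h=6, bucket 6 nonempty -> append to chain.
Insert 953: h=1, bucket 1 nonempty -> append to chain.
Final buckets:
0: -
1: 176 -> 953
2: 968 -> 807
3: 143
4: 767 -> 137 -> 501
5: 768 -> 922
6: 419 -> 559

6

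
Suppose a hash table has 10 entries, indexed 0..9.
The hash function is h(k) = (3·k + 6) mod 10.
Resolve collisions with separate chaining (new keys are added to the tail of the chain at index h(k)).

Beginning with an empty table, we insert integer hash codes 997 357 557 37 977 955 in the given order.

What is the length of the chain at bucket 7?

5

997 → bucket 7
357 → bucket 7 (collision)
557 → bucket 7 (collision)
37 → bucket 7 (collision)
977 → bucket 7 (collision)
955 → bucket 1
Final buckets:
0: .
1: 955
2: .
3: .
4: .
5: .
6: .
7: 997 -> 357 -> 557 -> 37 -> 977
8: .
9: .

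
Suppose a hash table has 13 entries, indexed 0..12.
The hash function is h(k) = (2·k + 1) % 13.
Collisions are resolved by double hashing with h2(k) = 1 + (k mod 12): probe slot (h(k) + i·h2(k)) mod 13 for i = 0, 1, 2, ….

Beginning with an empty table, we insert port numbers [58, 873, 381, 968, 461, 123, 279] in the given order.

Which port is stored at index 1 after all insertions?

968

Insert 58: h=0, slot 0 empty → index 0.
Insert 873: h=5, slot 5 empty → index 5.
Insert 381: h=9, slot 9 empty → index 9.
Insert 968: h=0, h2=9, slots 0,9,5 occupied → index 1.
Insert 461: h=0, h2=6, slot 0 occupied → index 6.
Insert 123: h=0, h2=4, slot 0 occupied → index 4.
Insert 279: h=0, h2=4, slots 0,4 occupied → index 8.
Table: [58, 968, _, _, 123, 873, 461, _, 279, 381, _, _, _]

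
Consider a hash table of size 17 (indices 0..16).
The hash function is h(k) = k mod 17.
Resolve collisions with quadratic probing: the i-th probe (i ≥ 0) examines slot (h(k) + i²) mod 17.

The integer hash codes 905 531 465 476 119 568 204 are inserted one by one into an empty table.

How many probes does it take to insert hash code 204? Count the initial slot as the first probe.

4

905 hashes to 4; slot 4 is free → place at 4.
531 hashes to 4; 4 taken → place at 5.
465 hashes to 6; slot 6 is free → place at 6.
476 hashes to 0; slot 0 is free → place at 0.
119 hashes to 0; 0 taken → place at 1.
568 hashes to 7; slot 7 is free → place at 7.
204 hashes to 0; 0,1,4 taken → place at 9.
Table: [476, 119, _, _, 905, 531, 465, 568, _, 204, _, _, _, _, _, _, _]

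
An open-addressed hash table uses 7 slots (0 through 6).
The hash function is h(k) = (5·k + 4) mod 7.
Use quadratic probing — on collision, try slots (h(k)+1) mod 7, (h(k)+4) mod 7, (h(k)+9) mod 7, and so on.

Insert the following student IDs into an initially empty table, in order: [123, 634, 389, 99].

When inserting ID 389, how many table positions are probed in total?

123 hashes to 3; slot 3 is free → place at 3.
634 hashes to 3; 3 taken → place at 4.
389 hashes to 3; 3,4 taken → place at 0.
99 hashes to 2; slot 2 is free → place at 2.
Table: [389, ∅, 99, 123, 634, ∅, ∅]

3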